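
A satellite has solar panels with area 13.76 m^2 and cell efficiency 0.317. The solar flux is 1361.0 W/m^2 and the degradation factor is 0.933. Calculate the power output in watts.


P = area * eta * S * degradation
P = 13.76 * 0.317 * 1361.0 * 0.933
P = 5538.8227 W

5538.8227 W


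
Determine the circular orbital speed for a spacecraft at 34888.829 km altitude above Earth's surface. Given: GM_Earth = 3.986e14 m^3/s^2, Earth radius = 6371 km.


r = R_E + alt = 6371.0 + 34888.829 = 41259.8290 km = 4.1259829e+07 m
v = sqrt(mu/r) = sqrt(3.986e14 / 4.1259829e+07) = 3108.1712 m/s = 3.1082 km/s

3.1082 km/s


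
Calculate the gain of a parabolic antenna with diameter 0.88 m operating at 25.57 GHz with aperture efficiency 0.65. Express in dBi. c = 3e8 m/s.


lambda = c/f = 3e8 / 2.557e+10 = 0.0117325 m
G = eta*(pi*D/lambda)^2 = 0.65*(pi*0.88/0.0117325)^2
G = 36090.8735 (linear)
G = 10*log10(36090.8735) = 45.5740 dBi

45.5740 dBi


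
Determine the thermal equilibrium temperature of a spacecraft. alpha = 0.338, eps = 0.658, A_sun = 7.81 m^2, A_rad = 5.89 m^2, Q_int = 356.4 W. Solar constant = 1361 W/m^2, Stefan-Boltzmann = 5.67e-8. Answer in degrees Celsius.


Numerator = alpha*S*A_sun + Q_int = 0.338*1361*7.81 + 356.4 = 3949.1406 W
Denominator = eps*sigma*A_rad = 0.658*5.67e-8*5.89 = 2.1974765e-07 W/K^4
T^4 = 1.7971253e+10 K^4
T = 366.1378 K = 92.9878 C

92.9878 degrees Celsius


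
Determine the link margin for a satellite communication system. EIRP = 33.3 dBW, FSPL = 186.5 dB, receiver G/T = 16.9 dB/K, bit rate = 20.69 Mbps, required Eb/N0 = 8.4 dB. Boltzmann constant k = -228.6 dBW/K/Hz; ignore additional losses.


C/N0 = EIRP - FSPL + G/T - k = 33.3 - 186.5 + 16.9 - (-228.6)
C/N0 = 92.3000 dB-Hz
R_b = 20.69 Mbps = 2.069e+07 bps -> 10*log10(R_b) = 73.1576 dB-Hz
Eb/N0 = C/N0 - 10*log10(R_b) = 92.3000 - 73.1576 = 19.1424 dB
Margin = Eb/N0 - Eb/N0_req = 19.1424 - 8.4 = 10.7424 dB (link closes)

10.7424 dB


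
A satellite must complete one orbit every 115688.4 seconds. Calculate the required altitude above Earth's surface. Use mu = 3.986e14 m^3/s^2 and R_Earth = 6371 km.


T = 115688.4 s
r = (mu*T^2/(4*pi^2))^(1/3) = (3.986e14 * 115688.4^2 / (4*pi^2))^(1/3)
r = 5.1315953e+07 m = 51315.9526 km
alt = r - R_E = 51315.9526 - 6371 = 44944.9526 km

44944.9526 km


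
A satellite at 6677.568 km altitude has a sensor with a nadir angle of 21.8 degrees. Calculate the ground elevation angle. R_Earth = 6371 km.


r = R_E + alt = 13048.5680 km
Law of sines in the satellite / Earth-center / ground-point triangle:
  sin(nadir)/R_E = sin(90 + el)/r  =>  cos(el) = (r/R_E)*sin(nadir)
cos(el) = (13048.5680 / 6371.0000) * sin(21.8 deg) = 0.7606056
el = arccos(0.7606056) = 40.4824 deg
(Earth-central angle = 90 - nadir - el = 27.7176 deg)

40.4824 degrees


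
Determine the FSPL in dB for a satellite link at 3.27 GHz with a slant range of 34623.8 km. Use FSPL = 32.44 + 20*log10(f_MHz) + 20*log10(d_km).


f = 3.27 GHz = 3270.0000 MHz
d = 34623.8 km
FSPL = 32.44 + 20*log10(3270.0000) + 20*log10(34623.8)
FSPL = 32.44 + 70.2910 + 90.7875
FSPL = 193.5184 dB

193.5184 dB


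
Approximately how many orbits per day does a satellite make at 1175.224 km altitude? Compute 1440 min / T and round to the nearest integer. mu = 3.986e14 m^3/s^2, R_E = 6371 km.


r = 7.546224e+06 m
T = 2*pi*sqrt(r^3/mu) = 6523.8769 s = 108.7313 min
revs/day = 1440 / 108.7313 = 13.2437
Rounded: 13 revolutions per day

13 revolutions per day


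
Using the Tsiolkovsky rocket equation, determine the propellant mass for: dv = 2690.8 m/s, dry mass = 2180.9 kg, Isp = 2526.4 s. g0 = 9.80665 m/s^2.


ve = Isp * g0 = 2526.4 * 9.80665 = 24775.520560 m/s
mass ratio = exp(dv/ve) = exp(2690.8/24775.520560) = 1.11472440
m_prop = m_dry * (mr - 1) = 2180.9 * (1.11472440 - 1)
m_prop = 250.2025 kg

250.2025 kg


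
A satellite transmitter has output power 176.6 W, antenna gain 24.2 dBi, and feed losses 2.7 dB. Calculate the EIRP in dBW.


Pt = 176.6 W = 22.4699 dBW
EIRP = Pt_dBW + Gt - losses = 22.4699 + 24.2 - 2.7 = 43.9699 dBW

43.9699 dBW


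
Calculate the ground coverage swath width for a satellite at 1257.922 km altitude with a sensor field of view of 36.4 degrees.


FOV = 36.4 deg = 0.6352998 rad
swath = 2 * alt * tan(FOV/2) = 2 * 1257.922 * tan(0.3176499)
swath = 2 * 1257.922 * 0.3287833
swath = 827.1674 km

827.1674 km


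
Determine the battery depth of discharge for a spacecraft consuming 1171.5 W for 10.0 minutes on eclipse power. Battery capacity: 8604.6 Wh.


E_used = P * t / 60 = 1171.5 * 10.0 / 60 = 195.2500 Wh
DOD = E_used / E_total * 100 = 195.2500 / 8604.6 * 100
DOD = 2.2691 %

2.2691 %


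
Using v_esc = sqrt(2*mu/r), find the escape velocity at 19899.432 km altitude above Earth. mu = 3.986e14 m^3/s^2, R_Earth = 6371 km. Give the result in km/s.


r = 6371.0 + 19899.432 = 26270.4320 km = 2.6270432e+07 m
v_esc = sqrt(2*mu/r) = sqrt(2*3.986e14 / 2.6270432e+07)
v_esc = 5508.7116 m/s = 5.5087 km/s

5.5087 km/s


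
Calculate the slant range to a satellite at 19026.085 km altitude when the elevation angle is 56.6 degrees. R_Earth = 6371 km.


h = 19026.085 km, el = 56.6 deg
d = -R_E*sin(el) + sqrt((R_E*sin(el))^2 + 2*R_E*h + h^2)
d = -6371.0000*sin(0.9878564) + sqrt((6371.0000*0.8348479)^2 + 2*6371.0000*19026.085 + 19026.085^2)
d = 19834.9531 km

19834.9531 km


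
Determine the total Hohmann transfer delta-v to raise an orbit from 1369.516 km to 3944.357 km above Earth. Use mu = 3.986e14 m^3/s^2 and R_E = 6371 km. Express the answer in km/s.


r1 = 7740.5160 km = 7.740516e+06 m
r2 = 10315.3570 km = 1.0315357e+07 m
dv1 = sqrt(mu/r1)*(sqrt(2*r2/(r1+r2)) - 1) = 494.6187 m/s
dv2 = sqrt(mu/r2)*(1 - sqrt(2*r1/(r1+r2))) = 460.2692 m/s
total dv = |dv1| + |dv2| = 494.6187 + 460.2692 = 954.8879 m/s = 0.9548879 km/s

0.9549 km/s


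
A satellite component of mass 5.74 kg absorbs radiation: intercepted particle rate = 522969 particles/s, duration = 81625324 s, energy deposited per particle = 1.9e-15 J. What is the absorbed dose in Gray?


Total energy deposited = rate * time * E_per
  = 522969 * 81625324 * 1.9e-15 = 0.08110628 J
Dose = E_total / mass = 0.08110628 / 5.74
Dose = 0.01413001 Gy

0.0141 Gy


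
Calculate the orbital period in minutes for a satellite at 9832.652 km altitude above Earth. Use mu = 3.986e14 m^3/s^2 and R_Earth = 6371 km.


r = 16203.6520 km = 1.6203652e+07 m
T = 2*pi*sqrt(r^3/mu) = 2*pi*sqrt(4.2544039e+21 / 3.986e14)
T = 20527.2411 s = 342.1207 min

342.1207 minutes


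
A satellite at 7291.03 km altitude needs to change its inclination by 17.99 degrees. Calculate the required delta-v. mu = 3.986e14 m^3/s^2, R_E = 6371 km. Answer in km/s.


r = 13662.0300 km = 1.366203e+07 m
V = sqrt(mu/r) = 5401.4583 m/s
di = 17.99 deg = 0.3139847 rad
dV = 2*V*sin(di/2) = 2*5401.4583*sin(0.1569924)
dV = 1689.0174 m/s = 1.6890 km/s

1.6890 km/s


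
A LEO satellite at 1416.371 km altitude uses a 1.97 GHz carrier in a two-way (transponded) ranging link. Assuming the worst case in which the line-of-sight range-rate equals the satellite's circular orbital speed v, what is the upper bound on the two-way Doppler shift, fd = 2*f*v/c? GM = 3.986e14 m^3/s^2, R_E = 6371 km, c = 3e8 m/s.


r = 7.787371e+06 m
v = sqrt(mu/r) = 7154.3999 m/s (worst-case radial velocity)
f = 1.97 GHz = 1.97e+09 Hz
fd = 2*f*v/c = 2*1.97e+09*7154.3999/3.0e+08
fd = 93961.1193 Hz

93961.1193 Hz


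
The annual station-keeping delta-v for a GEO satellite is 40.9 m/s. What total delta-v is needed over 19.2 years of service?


dV = rate * years = 40.9 * 19.2
dV = 785.2800 m/s

785.2800 m/s


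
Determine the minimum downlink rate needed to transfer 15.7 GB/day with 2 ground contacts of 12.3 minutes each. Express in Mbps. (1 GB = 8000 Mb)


total contact time = 2 * 12.3 * 60 = 1476.0000 s
data = 15.7 GB = 125600.0000 Mb
rate = 125600.0000 / 1476.0000 = 85.0949 Mbps

85.0949 Mbps


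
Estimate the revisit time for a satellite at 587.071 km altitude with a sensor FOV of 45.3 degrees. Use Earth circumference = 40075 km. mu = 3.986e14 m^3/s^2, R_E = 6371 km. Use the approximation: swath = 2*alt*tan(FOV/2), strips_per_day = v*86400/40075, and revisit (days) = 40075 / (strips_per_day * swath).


swath = 2*587.071*tan(0.3953171) = 489.9508 km
v = sqrt(mu/r) = 7568.7510 m/s = 7.5688 km/s
strips/day = v*86400/40075 = 7.5688*86400/40075 = 16.3179
coverage/day = strips * swath = 16.3179 * 489.9508 = 7994.9704 km
revisit = 40075 / 7994.9704 = 5.0125 days

5.0125 days


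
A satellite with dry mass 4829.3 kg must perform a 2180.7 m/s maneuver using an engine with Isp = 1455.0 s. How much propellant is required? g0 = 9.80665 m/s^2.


ve = Isp * g0 = 1455.0 * 9.80665 = 14268.675750 m/s
mass ratio = exp(dv/ve) = exp(2180.7/14268.675750) = 1.16512838
m_prop = m_dry * (mr - 1) = 4829.3 * (1.16512838 - 1)
m_prop = 797.4545 kg

797.4545 kg


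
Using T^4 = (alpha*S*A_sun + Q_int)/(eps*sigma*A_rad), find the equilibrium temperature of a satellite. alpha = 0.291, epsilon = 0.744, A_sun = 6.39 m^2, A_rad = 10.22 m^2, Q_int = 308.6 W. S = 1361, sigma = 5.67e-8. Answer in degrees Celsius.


Numerator = alpha*S*A_sun + Q_int = 0.291*1361*6.39 + 308.6 = 2839.3659 W
Denominator = eps*sigma*A_rad = 0.744*5.67e-8*10.22 = 4.3112866e-07 W/K^4
T^4 = 6.58589e+09 K^4
T = 284.8745 K = 11.7245 C

11.7245 degrees Celsius


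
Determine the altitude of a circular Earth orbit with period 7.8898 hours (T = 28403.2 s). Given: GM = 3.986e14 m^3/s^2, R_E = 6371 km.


T = 28403.2 s
r = (mu*T^2/(4*pi^2))^(1/3) = (3.986e14 * 28403.2^2 / (4*pi^2))^(1/3)
r = 2.0120435e+07 m = 20120.4351 km
alt = r - R_E = 20120.4351 - 6371 = 13749.4351 km

13749.4351 km


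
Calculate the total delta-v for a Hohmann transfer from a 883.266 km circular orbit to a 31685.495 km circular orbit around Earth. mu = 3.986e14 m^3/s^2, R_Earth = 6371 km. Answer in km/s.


r1 = 7254.2660 km = 7.254266e+06 m
r2 = 38056.4950 km = 3.8056495e+07 m
dv1 = sqrt(mu/r1)*(sqrt(2*r2/(r1+r2)) - 1) = 2194.6609 m/s
dv2 = sqrt(mu/r2)*(1 - sqrt(2*r1/(r1+r2))) = 1405.0163 m/s
total dv = |dv1| + |dv2| = 2194.6609 + 1405.0163 = 3599.6772 m/s = 3.5997 km/s

3.5997 km/s


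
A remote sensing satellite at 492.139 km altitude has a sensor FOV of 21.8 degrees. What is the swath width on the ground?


FOV = 21.8 deg = 0.3804818 rad
swath = 2 * alt * tan(FOV/2) = 2 * 492.139 * tan(0.1902409)
swath = 2 * 492.139 * 0.1925696
swath = 189.5421 km

189.5421 km


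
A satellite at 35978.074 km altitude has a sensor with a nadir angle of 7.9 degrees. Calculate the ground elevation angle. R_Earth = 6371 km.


r = R_E + alt = 42349.0740 km
Law of sines in the satellite / Earth-center / ground-point triangle:
  sin(nadir)/R_E = sin(90 + el)/r  =>  cos(el) = (r/R_E)*sin(nadir)
cos(el) = (42349.0740 / 6371.0000) * sin(7.9 deg) = 0.9136163
el = arccos(0.9136163) = 23.9900 deg
(Earth-central angle = 90 - nadir - el = 58.1100 deg)

23.9900 degrees


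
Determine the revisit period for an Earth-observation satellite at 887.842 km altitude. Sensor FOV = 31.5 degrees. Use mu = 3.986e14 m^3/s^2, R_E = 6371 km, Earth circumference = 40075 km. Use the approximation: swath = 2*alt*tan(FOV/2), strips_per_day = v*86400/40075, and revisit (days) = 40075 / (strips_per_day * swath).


swath = 2*887.842*tan(0.2748894) = 500.7947 km
v = sqrt(mu/r) = 7410.2861 m/s = 7.4103 km/s
strips/day = v*86400/40075 = 7.4103*86400/40075 = 15.9763
coverage/day = strips * swath = 15.9763 * 500.7947 = 8000.8273 km
revisit = 40075 / 8000.8273 = 5.0089 days

5.0089 days


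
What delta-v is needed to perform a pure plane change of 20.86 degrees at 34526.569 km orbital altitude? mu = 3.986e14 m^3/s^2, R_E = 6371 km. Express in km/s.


r = 40897.5690 km = 4.0897569e+07 m
V = sqrt(mu/r) = 3121.9066 m/s
di = 20.86 deg = 0.3640757 rad
dV = 2*V*sin(di/2) = 2*3121.9066*sin(0.1820378)
dV = 1130.3432 m/s = 1.1303 km/s

1.1303 km/s


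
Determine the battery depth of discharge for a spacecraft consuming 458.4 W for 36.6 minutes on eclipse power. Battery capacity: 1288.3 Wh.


E_used = P * t / 60 = 458.4 * 36.6 / 60 = 279.6240 Wh
DOD = E_used / E_total * 100 = 279.6240 / 1288.3 * 100
DOD = 21.7049 %

21.7049 %


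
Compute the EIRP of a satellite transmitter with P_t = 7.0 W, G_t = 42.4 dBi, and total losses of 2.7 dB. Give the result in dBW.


Pt = 7.0 W = 8.4510 dBW
EIRP = Pt_dBW + Gt - losses = 8.4510 + 42.4 - 2.7 = 48.1510 dBW

48.1510 dBW


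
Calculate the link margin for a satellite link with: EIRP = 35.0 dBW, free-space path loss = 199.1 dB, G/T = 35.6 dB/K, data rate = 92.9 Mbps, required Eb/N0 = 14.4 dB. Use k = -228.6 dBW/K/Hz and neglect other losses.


C/N0 = EIRP - FSPL + G/T - k = 35.0 - 199.1 + 35.6 - (-228.6)
C/N0 = 100.1000 dB-Hz
R_b = 92.9 Mbps = 9.29e+07 bps -> 10*log10(R_b) = 79.6802 dB-Hz
Eb/N0 = C/N0 - 10*log10(R_b) = 100.1000 - 79.6802 = 20.4198 dB
Margin = Eb/N0 - Eb/N0_req = 20.4198 - 14.4 = 6.0198 dB (link closes)

6.0198 dB


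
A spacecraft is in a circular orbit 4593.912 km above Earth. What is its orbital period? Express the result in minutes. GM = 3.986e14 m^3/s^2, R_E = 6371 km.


r = 10964.9120 km = 1.0964912e+07 m
T = 2*pi*sqrt(r^3/mu) = 2*pi*sqrt(1.3183036e+21 / 3.986e14)
T = 11426.6506 s = 190.4442 min

190.4442 minutes


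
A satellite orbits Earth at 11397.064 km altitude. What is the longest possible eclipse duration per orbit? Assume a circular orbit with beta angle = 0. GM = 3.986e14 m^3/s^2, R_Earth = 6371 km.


r = 17768.0640 km
T = 392.8440 min
Eclipse fraction = arcsin(R_E/r)/pi = arcsin(6371.0000/17768.0640)/pi
= arcsin(0.3585647)/pi = 0.1167337
Eclipse duration = 0.1167337 * 392.8440 = 45.8582 min

45.8582 minutes


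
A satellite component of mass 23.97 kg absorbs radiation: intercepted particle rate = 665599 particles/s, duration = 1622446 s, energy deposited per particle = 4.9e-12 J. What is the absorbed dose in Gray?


Total energy deposited = rate * time * E_per
  = 665599 * 1622446 * 4.9e-12 = 5.2915 J
Dose = E_total / mass = 5.2915 / 23.97
Dose = 0.2207552 Gy

0.2208 Gy


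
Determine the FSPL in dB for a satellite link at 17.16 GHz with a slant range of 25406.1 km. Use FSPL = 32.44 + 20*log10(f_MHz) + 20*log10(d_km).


f = 17.16 GHz = 17160.0000 MHz
d = 25406.1 km
FSPL = 32.44 + 20*log10(17160.0000) + 20*log10(25406.1)
FSPL = 32.44 + 84.6903 + 88.0988
FSPL = 205.2291 dB

205.2291 dB


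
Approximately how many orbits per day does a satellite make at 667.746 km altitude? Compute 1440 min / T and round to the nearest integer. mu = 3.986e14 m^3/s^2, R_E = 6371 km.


r = 7.038746e+06 m
T = 2*pi*sqrt(r^3/mu) = 5876.9793 s = 97.9497 min
revs/day = 1440 / 97.9497 = 14.7014
Rounded: 15 revolutions per day

15 revolutions per day


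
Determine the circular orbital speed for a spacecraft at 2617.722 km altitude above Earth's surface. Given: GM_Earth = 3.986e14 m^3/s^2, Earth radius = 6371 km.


r = R_E + alt = 6371.0 + 2617.722 = 8988.7220 km = 8.988722e+06 m
v = sqrt(mu/r) = sqrt(3.986e14 / 8.988722e+06) = 6659.1634 m/s = 6.6592 km/s

6.6592 km/s


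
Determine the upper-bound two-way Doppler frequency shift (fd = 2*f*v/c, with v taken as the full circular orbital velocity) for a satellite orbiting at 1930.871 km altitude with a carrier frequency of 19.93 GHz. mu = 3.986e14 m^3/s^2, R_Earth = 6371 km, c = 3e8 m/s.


r = 8.301871e+06 m
v = sqrt(mu/r) = 6929.1611 m/s (worst-case radial velocity)
f = 19.93 GHz = 1.993e+10 Hz
fd = 2*f*v/c = 2*1.993e+10*6929.1611/3.0e+08
fd = 920654.5343 Hz

920654.5343 Hz


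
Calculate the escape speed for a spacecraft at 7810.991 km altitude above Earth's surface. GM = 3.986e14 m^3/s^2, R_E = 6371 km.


r = 6371.0 + 7810.991 = 14181.9910 km = 1.4181991e+07 m
v_esc = sqrt(2*mu/r) = sqrt(2*3.986e14 / 1.4181991e+07)
v_esc = 7497.4753 m/s = 7.4975 km/s

7.4975 km/s


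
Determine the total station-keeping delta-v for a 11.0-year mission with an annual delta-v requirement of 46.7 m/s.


dV = rate * years = 46.7 * 11.0
dV = 513.7000 m/s

513.7000 m/s


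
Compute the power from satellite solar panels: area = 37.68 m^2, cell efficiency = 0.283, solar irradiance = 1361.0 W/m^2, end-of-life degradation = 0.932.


P = area * eta * S * degradation
P = 37.68 * 0.283 * 1361.0 * 0.932
P = 13526.0618 W

13526.0618 W


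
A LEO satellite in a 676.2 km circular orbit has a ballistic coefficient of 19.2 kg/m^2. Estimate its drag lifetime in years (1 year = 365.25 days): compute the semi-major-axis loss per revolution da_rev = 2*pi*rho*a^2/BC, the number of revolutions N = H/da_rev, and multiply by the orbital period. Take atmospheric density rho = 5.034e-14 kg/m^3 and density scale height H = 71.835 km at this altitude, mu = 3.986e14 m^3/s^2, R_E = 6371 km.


a = R_E + alt = 7047.2000 km = 7.0472e+06 m
da_rev = 2*pi*rho*a^2/BC = 2*pi*5.034e-14*(7.0472e+06)^2/19.2 = 0.818135137 m per revolution
N = H/da_rev = 71835.0000 m / 0.818135137 m = 87803.3430 revolutions
P = 2*pi*sqrt(a^3/mu) = 5887.5704 s
lifetime = N*P = 87803.3430 * 5887.5704 = 5.1694837e+08 s = 5983.1987 days
years = 5983.1987 / 365.25 = 16.3811 years

16.3811 years


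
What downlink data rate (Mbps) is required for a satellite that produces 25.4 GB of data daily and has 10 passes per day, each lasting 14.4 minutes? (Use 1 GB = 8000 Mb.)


total contact time = 10 * 14.4 * 60 = 8640.0000 s
data = 25.4 GB = 203200.0000 Mb
rate = 203200.0000 / 8640.0000 = 23.5185 Mbps

23.5185 Mbps


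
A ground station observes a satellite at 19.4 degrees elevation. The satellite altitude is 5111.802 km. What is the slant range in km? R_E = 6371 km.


h = 5111.802 km, el = 19.4 deg
d = -R_E*sin(el) + sqrt((R_E*sin(el))^2 + 2*R_E*h + h^2)
d = -6371.0000*sin(0.3385939) + sqrt((6371.0000*0.3321611)^2 + 2*6371.0000*5111.802 + 5111.802^2)
d = 7668.6569 km

7668.6569 km


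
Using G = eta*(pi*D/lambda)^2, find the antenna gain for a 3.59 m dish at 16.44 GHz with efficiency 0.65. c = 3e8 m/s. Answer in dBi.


lambda = c/f = 3e8 / 1.644e+10 = 0.01824818 m
G = eta*(pi*D/lambda)^2 = 0.65*(pi*3.59/0.01824818)^2
G = 248292.2226 (linear)
G = 10*log10(248292.2226) = 53.9496 dBi

53.9496 dBi


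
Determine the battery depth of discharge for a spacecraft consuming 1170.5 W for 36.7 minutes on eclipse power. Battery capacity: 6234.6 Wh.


E_used = P * t / 60 = 1170.5 * 36.7 / 60 = 715.9558 Wh
DOD = E_used / E_total * 100 = 715.9558 / 6234.6 * 100
DOD = 11.4836 %

11.4836 %


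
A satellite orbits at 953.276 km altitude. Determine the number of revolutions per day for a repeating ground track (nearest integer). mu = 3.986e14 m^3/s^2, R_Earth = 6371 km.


r = 7.324276e+06 m
T = 2*pi*sqrt(r^3/mu) = 6238.1853 s = 103.9698 min
revs/day = 1440 / 103.9698 = 13.8502
Rounded: 14 revolutions per day

14 revolutions per day


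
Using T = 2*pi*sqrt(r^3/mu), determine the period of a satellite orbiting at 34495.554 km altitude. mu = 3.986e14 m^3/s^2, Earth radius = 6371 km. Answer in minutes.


r = 40866.5540 km = 4.0866554e+07 m
T = 2*pi*sqrt(r^3/mu) = 2*pi*sqrt(6.825022e+22 / 3.986e14)
T = 82217.3072 s = 1370.2885 min

1370.2885 minutes


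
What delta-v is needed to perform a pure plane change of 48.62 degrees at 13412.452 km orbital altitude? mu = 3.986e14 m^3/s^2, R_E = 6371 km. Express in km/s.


r = 19783.4520 km = 1.9783452e+07 m
V = sqrt(mu/r) = 4488.6693 m/s
di = 48.62 deg = 0.8485791 rad
dV = 2*V*sin(di/2) = 2*4488.6693*sin(0.4242895)
dV = 3695.7317 m/s = 3.6957 km/s

3.6957 km/s


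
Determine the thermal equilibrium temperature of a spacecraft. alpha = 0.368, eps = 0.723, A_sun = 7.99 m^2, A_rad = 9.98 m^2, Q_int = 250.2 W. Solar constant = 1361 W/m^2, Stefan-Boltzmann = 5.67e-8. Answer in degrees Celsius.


Numerator = alpha*S*A_sun + Q_int = 0.368*1361*7.99 + 250.2 = 4251.9755 W
Denominator = eps*sigma*A_rad = 0.723*5.67e-8*9.98 = 4.0912112e-07 W/K^4
T^4 = 1.039295e+10 K^4
T = 319.2896 K = 46.1396 C

46.1396 degrees Celsius


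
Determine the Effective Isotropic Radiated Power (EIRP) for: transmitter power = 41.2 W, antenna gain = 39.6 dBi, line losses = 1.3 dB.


Pt = 41.2 W = 16.1490 dBW
EIRP = Pt_dBW + Gt - losses = 16.1490 + 39.6 - 1.3 = 54.4490 dBW

54.4490 dBW


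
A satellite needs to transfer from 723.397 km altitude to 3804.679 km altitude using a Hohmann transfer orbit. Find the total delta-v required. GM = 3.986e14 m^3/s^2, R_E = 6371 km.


r1 = 7094.3970 km = 7.094397e+06 m
r2 = 10175.6790 km = 1.0175679e+07 m
dv1 = sqrt(mu/r1)*(sqrt(2*r2/(r1+r2)) - 1) = 641.2504 m/s
dv2 = sqrt(mu/r2)*(1 - sqrt(2*r1/(r1+r2))) = 585.7434 m/s
total dv = |dv1| + |dv2| = 641.2504 + 585.7434 = 1226.9938 m/s = 1.2270 km/s

1.2270 km/s


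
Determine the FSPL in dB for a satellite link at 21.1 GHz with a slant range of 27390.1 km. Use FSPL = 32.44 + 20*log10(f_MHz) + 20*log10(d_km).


f = 21.1 GHz = 21100.0000 MHz
d = 27390.1 km
FSPL = 32.44 + 20*log10(21100.0000) + 20*log10(27390.1)
FSPL = 32.44 + 86.4856 + 88.7519
FSPL = 207.6775 dB

207.6775 dB


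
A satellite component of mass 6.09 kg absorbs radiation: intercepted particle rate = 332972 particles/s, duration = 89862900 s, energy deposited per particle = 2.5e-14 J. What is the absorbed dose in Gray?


Total energy deposited = rate * time * E_per
  = 332972 * 89862900 * 2.5e-14 = 0.7480457 J
Dose = E_total / mass = 0.7480457 / 6.09
Dose = 0.1228318 Gy

0.1228 Gy


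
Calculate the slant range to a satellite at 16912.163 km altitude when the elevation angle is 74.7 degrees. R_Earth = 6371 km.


h = 16912.163 km, el = 74.7 deg
d = -R_E*sin(el) + sqrt((R_E*sin(el))^2 + 2*R_E*h + h^2)
d = -6371.0000*sin(1.3038) + sqrt((6371.0000*0.9645574)^2 + 2*6371.0000*16912.163 + 16912.163^2)
d = 17077.1961 km

17077.1961 km


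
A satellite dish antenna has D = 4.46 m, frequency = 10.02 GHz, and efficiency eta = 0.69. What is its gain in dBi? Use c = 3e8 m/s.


lambda = c/f = 3e8 / 1.002e+10 = 0.02994012 m
G = eta*(pi*D/lambda)^2 = 0.69*(pi*4.46/0.02994012)^2
G = 151116.3611 (linear)
G = 10*log10(151116.3611) = 51.7931 dBi

51.7931 dBi


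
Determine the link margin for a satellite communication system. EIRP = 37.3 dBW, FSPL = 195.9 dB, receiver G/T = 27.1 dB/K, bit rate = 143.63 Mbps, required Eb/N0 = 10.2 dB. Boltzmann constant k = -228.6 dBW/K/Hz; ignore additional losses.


C/N0 = EIRP - FSPL + G/T - k = 37.3 - 195.9 + 27.1 - (-228.6)
C/N0 = 97.1000 dB-Hz
R_b = 143.63 Mbps = 1.4363e+08 bps -> 10*log10(R_b) = 81.5725 dB-Hz
Eb/N0 = C/N0 - 10*log10(R_b) = 97.1000 - 81.5725 = 15.5275 dB
Margin = Eb/N0 - Eb/N0_req = 15.5275 - 10.2 = 5.3275 dB (link closes)

5.3275 dB


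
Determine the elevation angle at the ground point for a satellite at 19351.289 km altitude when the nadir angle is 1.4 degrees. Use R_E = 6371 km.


r = R_E + alt = 25722.2890 km
Law of sines in the satellite / Earth-center / ground-point triangle:
  sin(nadir)/R_E = sin(90 + el)/r  =>  cos(el) = (r/R_E)*sin(nadir)
cos(el) = (25722.2890 / 6371.0000) * sin(1.4 deg) = 0.09864253
el = arccos(0.09864253) = 84.3390 deg
(Earth-central angle = 90 - nadir - el = 4.2610 deg)

84.3390 degrees


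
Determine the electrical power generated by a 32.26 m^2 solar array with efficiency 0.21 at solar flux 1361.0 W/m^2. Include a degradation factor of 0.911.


P = area * eta * S * degradation
P = 32.26 * 0.21 * 1361.0 * 0.911
P = 8399.6301 W

8399.6301 W


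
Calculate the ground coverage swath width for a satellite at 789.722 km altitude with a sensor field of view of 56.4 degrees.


FOV = 56.4 deg = 0.9843657 rad
swath = 2 * alt * tan(FOV/2) = 2 * 789.722 * tan(0.4921828)
swath = 2 * 789.722 * 0.5361953
swath = 846.8904 km

846.8904 km


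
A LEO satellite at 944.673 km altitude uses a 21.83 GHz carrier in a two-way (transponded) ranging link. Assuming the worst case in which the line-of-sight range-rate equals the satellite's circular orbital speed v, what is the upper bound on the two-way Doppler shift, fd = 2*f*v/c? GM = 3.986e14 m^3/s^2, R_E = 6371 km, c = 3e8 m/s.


r = 7.315673e+06 m
v = sqrt(mu/r) = 7381.4470 m/s (worst-case radial velocity)
f = 21.83 GHz = 2.183e+10 Hz
fd = 2*f*v/c = 2*2.183e+10*7381.4470/3.0e+08
fd = 1.0742466e+06 Hz

1.0742e+06 Hz


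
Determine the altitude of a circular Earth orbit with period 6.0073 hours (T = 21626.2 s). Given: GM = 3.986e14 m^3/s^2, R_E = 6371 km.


T = 21626.2 s
r = (mu*T^2/(4*pi^2))^(1/3) = (3.986e14 * 21626.2^2 / (4*pi^2))^(1/3)
r = 1.6776937e+07 m = 16776.9366 km
alt = r - R_E = 16776.9366 - 6371 = 10405.9366 km

10405.9366 km


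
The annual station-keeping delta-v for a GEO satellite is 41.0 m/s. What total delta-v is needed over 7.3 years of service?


dV = rate * years = 41.0 * 7.3
dV = 299.3000 m/s

299.3000 m/s


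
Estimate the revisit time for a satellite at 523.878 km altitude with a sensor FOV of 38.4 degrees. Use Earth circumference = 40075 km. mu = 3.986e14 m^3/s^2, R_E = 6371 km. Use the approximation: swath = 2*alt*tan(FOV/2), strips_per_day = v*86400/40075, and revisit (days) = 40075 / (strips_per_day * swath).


swath = 2*523.878*tan(0.3351032) = 364.8672 km
v = sqrt(mu/r) = 7603.3565 m/s = 7.6034 km/s
strips/day = v*86400/40075 = 7.6034*86400/40075 = 16.3925
coverage/day = strips * swath = 16.3925 * 364.8672 = 5981.0914 km
revisit = 40075 / 5981.0914 = 6.7003 days

6.7003 days


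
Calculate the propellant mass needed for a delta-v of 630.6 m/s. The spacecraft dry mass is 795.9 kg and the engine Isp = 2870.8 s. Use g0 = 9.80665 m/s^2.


ve = Isp * g0 = 2870.8 * 9.80665 = 28152.930820 m/s
mass ratio = exp(dv/ve) = exp(630.6/28152.930820) = 1.02265183
m_prop = m_dry * (mr - 1) = 795.9 * (1.02265183 - 1)
m_prop = 18.0286 kg

18.0286 kg


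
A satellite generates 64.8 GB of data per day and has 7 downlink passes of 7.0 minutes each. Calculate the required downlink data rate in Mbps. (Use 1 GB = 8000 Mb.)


total contact time = 7 * 7.0 * 60 = 2940.0000 s
data = 64.8 GB = 518400.0000 Mb
rate = 518400.0000 / 2940.0000 = 176.3265 Mbps

176.3265 Mbps


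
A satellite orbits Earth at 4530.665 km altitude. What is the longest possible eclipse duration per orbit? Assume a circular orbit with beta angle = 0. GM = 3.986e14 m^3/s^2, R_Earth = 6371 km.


r = 10901.6650 km
T = 188.7988 min
Eclipse fraction = arcsin(R_E/r)/pi = arcsin(6371.0000/10901.6650)/pi
= arcsin(0.5844061)/pi = 0.1986725
Eclipse duration = 0.1986725 * 188.7988 = 37.5091 min

37.5091 minutes


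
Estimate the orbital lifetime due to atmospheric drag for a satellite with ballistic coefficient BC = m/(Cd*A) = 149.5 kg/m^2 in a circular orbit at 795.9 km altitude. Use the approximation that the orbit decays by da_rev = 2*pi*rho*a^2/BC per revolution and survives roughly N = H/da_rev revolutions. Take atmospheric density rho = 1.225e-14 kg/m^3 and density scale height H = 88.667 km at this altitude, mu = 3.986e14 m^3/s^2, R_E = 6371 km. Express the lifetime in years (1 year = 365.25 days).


a = R_E + alt = 7166.9000 km = 7.1669e+06 m
da_rev = 2*pi*rho*a^2/BC = 2*pi*1.225e-14*(7.1669e+06)^2/149.5 = 0.0264446275 m per revolution
N = H/da_rev = 88667.0000 m / 0.0264446275 m = 3.3529306e+06 revolutions
P = 2*pi*sqrt(a^3/mu) = 6038.2104 s
lifetime = N*P = 3.3529306e+06 * 6038.2104 = 2.02457e+10 s = 234325.2324 days
years = 234325.2324 / 365.25 = 641.5475 years

641.5475 years


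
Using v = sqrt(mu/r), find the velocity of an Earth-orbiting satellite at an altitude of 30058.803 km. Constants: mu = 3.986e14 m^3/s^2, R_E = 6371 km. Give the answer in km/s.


r = R_E + alt = 6371.0 + 30058.803 = 36429.8030 km = 3.6429803e+07 m
v = sqrt(mu/r) = sqrt(3.986e14 / 3.6429803e+07) = 3307.8076 m/s = 3.3078 km/s

3.3078 km/s


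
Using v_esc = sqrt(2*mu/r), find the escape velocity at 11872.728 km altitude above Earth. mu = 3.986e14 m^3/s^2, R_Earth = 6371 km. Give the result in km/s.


r = 6371.0 + 11872.728 = 18243.7280 km = 1.8243728e+07 m
v_esc = sqrt(2*mu/r) = sqrt(2*3.986e14 / 1.8243728e+07)
v_esc = 6610.3865 m/s = 6.6104 km/s

6.6104 km/s


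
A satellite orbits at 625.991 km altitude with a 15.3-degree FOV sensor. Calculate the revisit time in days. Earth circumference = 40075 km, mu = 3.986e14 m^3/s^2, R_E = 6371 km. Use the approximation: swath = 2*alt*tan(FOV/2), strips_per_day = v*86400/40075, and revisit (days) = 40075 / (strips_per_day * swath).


swath = 2*625.991*tan(0.1335177) = 168.1622 km
v = sqrt(mu/r) = 7547.6715 m/s = 7.5477 km/s
strips/day = v*86400/40075 = 7.5477*86400/40075 = 16.2725
coverage/day = strips * swath = 16.2725 * 168.1622 = 2736.4127 km
revisit = 40075 / 2736.4127 = 14.6451 days

14.6451 days


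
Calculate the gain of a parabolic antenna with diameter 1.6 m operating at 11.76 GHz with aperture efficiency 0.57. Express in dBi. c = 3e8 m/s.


lambda = c/f = 3e8 / 1.176e+10 = 0.0255102 m
G = eta*(pi*D/lambda)^2 = 0.57*(pi*1.6/0.0255102)^2
G = 22130.2694 (linear)
G = 10*log10(22130.2694) = 43.4499 dBi

43.4499 dBi


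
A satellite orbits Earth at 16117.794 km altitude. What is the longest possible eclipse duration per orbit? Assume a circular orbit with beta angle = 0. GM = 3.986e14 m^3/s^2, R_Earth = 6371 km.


r = 22488.7940 km
T = 559.3829 min
Eclipse fraction = arcsin(R_E/r)/pi = arcsin(6371.0000/22488.7940)/pi
= arcsin(0.2832966)/pi = 0.0914281
Eclipse duration = 0.0914281 * 559.3829 = 51.1433 min

51.1433 minutes


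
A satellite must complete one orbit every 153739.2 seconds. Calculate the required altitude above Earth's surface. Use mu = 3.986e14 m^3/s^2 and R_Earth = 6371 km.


T = 153739.2 s
r = (mu*T^2/(4*pi^2))^(1/3) = (3.986e14 * 153739.2^2 / (4*pi^2))^(1/3)
r = 6.2027212e+07 m = 62027.2124 km
alt = r - R_E = 62027.2124 - 6371 = 55656.2124 km

55656.2124 km


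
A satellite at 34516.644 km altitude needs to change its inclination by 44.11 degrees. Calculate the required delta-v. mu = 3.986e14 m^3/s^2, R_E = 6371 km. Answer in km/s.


r = 40887.6440 km = 4.0887644e+07 m
V = sqrt(mu/r) = 3122.2854 m/s
di = 44.11 deg = 0.7698647 rad
dV = 2*V*sin(di/2) = 2*3122.2854*sin(0.3849324)
dV = 2344.8142 m/s = 2.3448 km/s

2.3448 km/s


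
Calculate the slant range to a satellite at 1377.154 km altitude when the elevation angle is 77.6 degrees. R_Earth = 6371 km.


h = 1377.154 km, el = 77.6 deg
d = -R_E*sin(el) + sqrt((R_E*sin(el))^2 + 2*R_E*h + h^2)
d = -6371.0000*sin(1.3544) + sqrt((6371.0000*0.9766723)^2 + 2*6371.0000*1377.154 + 1377.154^2)
d = 1404.0389 km

1404.0389 km


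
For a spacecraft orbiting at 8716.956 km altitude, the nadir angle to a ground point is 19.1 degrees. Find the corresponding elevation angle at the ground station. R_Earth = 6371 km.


r = R_E + alt = 15087.9560 km
Law of sines in the satellite / Earth-center / ground-point triangle:
  sin(nadir)/R_E = sin(90 + el)/r  =>  cos(el) = (r/R_E)*sin(nadir)
cos(el) = (15087.9560 / 6371.0000) * sin(19.1 deg) = 0.7749253
el = arccos(0.7749253) = 39.2017 deg
(Earth-central angle = 90 - nadir - el = 31.6983 deg)

39.2017 degrees


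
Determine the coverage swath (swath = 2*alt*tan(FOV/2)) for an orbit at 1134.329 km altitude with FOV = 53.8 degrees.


FOV = 53.8 deg = 0.9389871 rad
swath = 2 * alt * tan(FOV/2) = 2 * 1134.329 * tan(0.4694936)
swath = 2 * 1134.329 * 0.507329
swath = 1150.9559 km

1150.9559 km


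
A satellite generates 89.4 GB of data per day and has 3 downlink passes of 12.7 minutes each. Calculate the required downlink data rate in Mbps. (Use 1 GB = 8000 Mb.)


total contact time = 3 * 12.7 * 60 = 2286.0000 s
data = 89.4 GB = 715200.0000 Mb
rate = 715200.0000 / 2286.0000 = 312.8609 Mbps

312.8609 Mbps


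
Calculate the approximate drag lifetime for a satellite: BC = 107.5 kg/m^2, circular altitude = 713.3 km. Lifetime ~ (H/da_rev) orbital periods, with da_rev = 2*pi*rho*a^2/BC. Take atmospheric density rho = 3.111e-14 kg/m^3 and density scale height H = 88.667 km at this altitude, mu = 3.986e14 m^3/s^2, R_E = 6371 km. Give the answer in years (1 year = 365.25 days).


a = R_E + alt = 7084.3000 km = 7.0843e+06 m
da_rev = 2*pi*rho*a^2/BC = 2*pi*3.111e-14*(7.0843e+06)^2/107.5 = 0.0912568142 m per revolution
N = H/da_rev = 88667.0000 m / 0.0912568142 m = 971620.5939 revolutions
P = 2*pi*sqrt(a^3/mu) = 5934.1243 s
lifetime = N*P = 971620.5939 * 5934.1243 = 5.7657174e+09 s = 66732.8397 days
years = 66732.8397 / 365.25 = 182.7046 years

182.7046 years


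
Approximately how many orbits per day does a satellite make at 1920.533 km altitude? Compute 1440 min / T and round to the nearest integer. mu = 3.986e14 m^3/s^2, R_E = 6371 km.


r = 8.291533e+06 m
T = 2*pi*sqrt(r^3/mu) = 7513.8664 s = 125.2311 min
revs/day = 1440 / 125.2311 = 11.4987
Rounded: 11 revolutions per day

11 revolutions per day


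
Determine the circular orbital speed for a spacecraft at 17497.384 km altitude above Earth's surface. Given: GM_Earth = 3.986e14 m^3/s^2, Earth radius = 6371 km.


r = R_E + alt = 6371.0 + 17497.384 = 23868.3840 km = 2.3868384e+07 m
v = sqrt(mu/r) = sqrt(3.986e14 / 2.3868384e+07) = 4086.5530 m/s = 4.0866 km/s

4.0866 km/s


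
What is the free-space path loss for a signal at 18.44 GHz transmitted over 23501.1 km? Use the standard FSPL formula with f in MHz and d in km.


f = 18.44 GHz = 18440.0000 MHz
d = 23501.1 km
FSPL = 32.44 + 20*log10(18440.0000) + 20*log10(23501.1)
FSPL = 32.44 + 85.3152 + 87.4218
FSPL = 205.1770 dB

205.1770 dB


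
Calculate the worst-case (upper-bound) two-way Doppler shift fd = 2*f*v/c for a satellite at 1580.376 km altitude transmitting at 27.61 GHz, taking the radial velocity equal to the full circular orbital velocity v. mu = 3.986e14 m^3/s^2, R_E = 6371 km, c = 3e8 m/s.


r = 7.951376e+06 m
v = sqrt(mu/r) = 7080.2322 m/s (worst-case radial velocity)
f = 27.61 GHz = 2.761e+10 Hz
fd = 2*f*v/c = 2*2.761e+10*7080.2322/3.0e+08
fd = 1.3032347e+06 Hz

1.3032e+06 Hz


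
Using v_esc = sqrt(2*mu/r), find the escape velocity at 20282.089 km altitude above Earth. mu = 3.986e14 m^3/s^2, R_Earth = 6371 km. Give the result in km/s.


r = 6371.0 + 20282.089 = 26653.0890 km = 2.6653089e+07 m
v_esc = sqrt(2*mu/r) = sqrt(2*3.986e14 / 2.6653089e+07)
v_esc = 5469.0245 m/s = 5.4690 km/s

5.4690 km/s


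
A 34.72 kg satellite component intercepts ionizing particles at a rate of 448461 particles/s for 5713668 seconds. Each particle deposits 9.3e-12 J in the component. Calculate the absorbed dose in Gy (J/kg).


Total energy deposited = rate * time * E_per
  = 448461 * 5713668 * 9.3e-12 = 23.8299 J
Dose = E_total / mass = 23.8299 / 34.72
Dose = 0.6863457 Gy

0.6863 Gy


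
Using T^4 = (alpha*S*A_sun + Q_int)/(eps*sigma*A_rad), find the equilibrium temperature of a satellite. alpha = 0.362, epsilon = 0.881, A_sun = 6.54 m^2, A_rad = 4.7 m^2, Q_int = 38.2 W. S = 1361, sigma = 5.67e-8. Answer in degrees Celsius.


Numerator = alpha*S*A_sun + Q_int = 0.362*1361*6.54 + 38.2 = 3260.3403 W
Denominator = eps*sigma*A_rad = 0.881*5.67e-8*4.7 = 2.3477769e-07 W/K^4
T^4 = 1.3886925e+10 K^4
T = 343.2824 K = 70.1324 C

70.1324 degrees Celsius


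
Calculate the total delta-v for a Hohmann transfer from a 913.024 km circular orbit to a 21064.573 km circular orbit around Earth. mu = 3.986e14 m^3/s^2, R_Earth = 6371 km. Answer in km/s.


r1 = 7284.0240 km = 7.284024e+06 m
r2 = 27435.5730 km = 2.7435573e+07 m
dv1 = sqrt(mu/r1)*(sqrt(2*r2/(r1+r2)) - 1) = 1902.2065 m/s
dv2 = sqrt(mu/r2)*(1 - sqrt(2*r1/(r1+r2))) = 1342.6158 m/s
total dv = |dv1| + |dv2| = 1902.2065 + 1342.6158 = 3244.8222 m/s = 3.2448 km/s

3.2448 km/s


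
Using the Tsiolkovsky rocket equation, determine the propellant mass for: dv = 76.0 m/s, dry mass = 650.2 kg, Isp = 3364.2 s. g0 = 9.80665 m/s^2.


ve = Isp * g0 = 3364.2 * 9.80665 = 32991.531930 m/s
mass ratio = exp(dv/ve) = exp(76.0/32991.531930) = 1.00230628
m_prop = m_dry * (mr - 1) = 650.2 * (1.00230628 - 1)
m_prop = 1.4995 kg

1.4995 kg


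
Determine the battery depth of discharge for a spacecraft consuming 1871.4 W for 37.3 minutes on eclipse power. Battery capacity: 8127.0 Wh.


E_used = P * t / 60 = 1871.4 * 37.3 / 60 = 1163.3870 Wh
DOD = E_used / E_total * 100 = 1163.3870 / 8127.0 * 100
DOD = 14.3151 %

14.3151 %


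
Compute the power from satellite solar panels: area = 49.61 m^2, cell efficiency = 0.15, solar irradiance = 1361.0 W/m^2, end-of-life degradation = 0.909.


P = area * eta * S * degradation
P = 49.61 * 0.15 * 1361.0 * 0.909
P = 9206.2443 W

9206.2443 W


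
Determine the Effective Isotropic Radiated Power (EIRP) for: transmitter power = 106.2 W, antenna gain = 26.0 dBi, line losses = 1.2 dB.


Pt = 106.2 W = 20.2612 dBW
EIRP = Pt_dBW + Gt - losses = 20.2612 + 26.0 - 1.2 = 45.0612 dBW

45.0612 dBW


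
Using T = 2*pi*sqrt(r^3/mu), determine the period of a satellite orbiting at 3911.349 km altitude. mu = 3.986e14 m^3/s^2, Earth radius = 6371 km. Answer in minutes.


r = 10282.3490 km = 1.0282349e+07 m
T = 2*pi*sqrt(r^3/mu) = 2*pi*sqrt(1.0871188e+21 / 3.986e14)
T = 10376.4723 s = 172.9412 min

172.9412 minutes


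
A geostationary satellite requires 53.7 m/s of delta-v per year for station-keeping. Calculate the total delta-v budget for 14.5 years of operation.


dV = rate * years = 53.7 * 14.5
dV = 778.6500 m/s

778.6500 m/s


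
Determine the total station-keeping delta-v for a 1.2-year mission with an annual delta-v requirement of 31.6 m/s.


dV = rate * years = 31.6 * 1.2
dV = 37.9200 m/s

37.9200 m/s


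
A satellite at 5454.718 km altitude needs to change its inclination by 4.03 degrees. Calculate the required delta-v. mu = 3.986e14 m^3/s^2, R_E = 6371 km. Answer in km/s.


r = 11825.7180 km = 1.1825718e+07 m
V = sqrt(mu/r) = 5805.7040 m/s
di = 4.03 deg = 0.07033677 rad
dV = 2*V*sin(di/2) = 2*5805.7040*sin(0.03516838)
dV = 408.2703 m/s = 0.4082703 km/s

0.4083 km/s


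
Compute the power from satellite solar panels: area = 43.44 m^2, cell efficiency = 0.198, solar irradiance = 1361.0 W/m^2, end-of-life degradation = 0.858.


P = area * eta * S * degradation
P = 43.44 * 0.198 * 1361.0 * 0.858
P = 10043.8547 W

10043.8547 W


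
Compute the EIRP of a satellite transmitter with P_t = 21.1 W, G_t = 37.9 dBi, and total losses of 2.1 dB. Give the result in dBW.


Pt = 21.1 W = 13.2428 dBW
EIRP = Pt_dBW + Gt - losses = 13.2428 + 37.9 - 2.1 = 49.0428 dBW

49.0428 dBW


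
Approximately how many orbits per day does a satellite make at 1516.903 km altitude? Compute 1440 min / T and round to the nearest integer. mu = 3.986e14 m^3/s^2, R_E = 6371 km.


r = 7.887903e+06 m
T = 2*pi*sqrt(r^3/mu) = 6971.9388 s = 116.1990 min
revs/day = 1440 / 116.1990 = 12.3925
Rounded: 12 revolutions per day

12 revolutions per day


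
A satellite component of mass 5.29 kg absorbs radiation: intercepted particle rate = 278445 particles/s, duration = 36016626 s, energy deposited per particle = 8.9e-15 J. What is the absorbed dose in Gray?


Total energy deposited = rate * time * E_per
  = 278445 * 36016626 * 8.9e-15 = 0.08925498 J
Dose = E_total / mass = 0.08925498 / 5.29
Dose = 0.0168724 Gy

0.0169 Gy


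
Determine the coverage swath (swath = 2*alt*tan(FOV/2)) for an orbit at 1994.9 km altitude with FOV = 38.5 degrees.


FOV = 38.5 deg = 0.6719518 rad
swath = 2 * alt * tan(FOV/2) = 2 * 1994.9 * tan(0.3359759)
swath = 2 * 1994.9 * 0.3492156
swath = 1393.3005 km

1393.3005 km


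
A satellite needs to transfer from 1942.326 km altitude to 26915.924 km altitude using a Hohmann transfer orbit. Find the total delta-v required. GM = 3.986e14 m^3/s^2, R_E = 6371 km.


r1 = 8313.3260 km = 8.313326e+06 m
r2 = 33286.9240 km = 3.3286924e+07 m
dv1 = sqrt(mu/r1)*(sqrt(2*r2/(r1+r2)) - 1) = 1835.2311 m/s
dv2 = sqrt(mu/r2)*(1 - sqrt(2*r1/(r1+r2))) = 1272.7516 m/s
total dv = |dv1| + |dv2| = 1835.2311 + 1272.7516 = 3107.9827 m/s = 3.1080 km/s

3.1080 km/s


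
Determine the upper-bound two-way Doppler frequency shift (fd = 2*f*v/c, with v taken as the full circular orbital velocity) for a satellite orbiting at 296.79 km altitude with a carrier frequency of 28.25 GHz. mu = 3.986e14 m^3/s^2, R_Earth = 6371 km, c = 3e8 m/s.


r = 6.66779e+06 m
v = sqrt(mu/r) = 7731.7480 m/s (worst-case radial velocity)
f = 28.25 GHz = 2.825e+10 Hz
fd = 2*f*v/c = 2*2.825e+10*7731.7480/3.0e+08
fd = 1.4561459e+06 Hz

1.4561e+06 Hz
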